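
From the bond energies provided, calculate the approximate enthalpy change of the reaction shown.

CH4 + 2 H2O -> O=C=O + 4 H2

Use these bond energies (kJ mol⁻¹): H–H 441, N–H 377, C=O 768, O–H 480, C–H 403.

ΔH ≈ +232 kJ

Bonds broken (reactants):
  C–H: 4 × 403 = 1612
  O–H: 4 × 480 = 1920
  Σ(broken) = 3532 kJ
Bonds formed (products):
  C=O: 2 × 768 = 1536
  H–H: 4 × 441 = 1764
  Σ(formed) = 3300 kJ
ΔH = Σ(broken) − Σ(formed) = 3532 − 3300 = +232 kJ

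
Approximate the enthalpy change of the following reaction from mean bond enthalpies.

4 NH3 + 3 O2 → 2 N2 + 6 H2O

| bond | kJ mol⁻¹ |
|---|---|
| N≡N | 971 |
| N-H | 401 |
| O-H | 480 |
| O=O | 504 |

Bonds broken (reactants):
  N-H: 12 × 401 = 4812
  O=O: 3 × 504 = 1512
  Σ(broken) = 6324 kJ
Bonds formed (products):
  N≡N: 2 × 971 = 1942
  O-H: 12 × 480 = 5760
  Σ(formed) = 7702 kJ
ΔH = Σ(broken) − Σ(formed) = 6324 − 7702 = −1378 kJ

ΔH ≈ −1378 kJ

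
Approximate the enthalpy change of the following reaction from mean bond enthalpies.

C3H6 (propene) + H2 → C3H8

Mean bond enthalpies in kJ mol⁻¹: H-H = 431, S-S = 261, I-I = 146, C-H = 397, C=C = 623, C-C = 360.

Bonds broken (reactants):
  C-C: 1 × 360 = 360
  C-H: 6 × 397 = 2382
  C=C: 1 × 623 = 623
  H-H: 1 × 431 = 431
  Σ(broken) = 3796 kJ
Bonds formed (products):
  C-C: 2 × 360 = 720
  C-H: 8 × 397 = 3176
  Σ(formed) = 3896 kJ
ΔH = Σ(broken) − Σ(formed) = 3796 − 3896 = −100 kJ

ΔH ≈ −100 kJ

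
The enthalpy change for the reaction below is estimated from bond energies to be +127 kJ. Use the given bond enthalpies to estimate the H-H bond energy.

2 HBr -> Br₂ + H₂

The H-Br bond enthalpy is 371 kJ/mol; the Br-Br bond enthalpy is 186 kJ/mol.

D(H-H) ≈ 429 kJ/mol

Let D be the H-H bond energy.
Σ(broken) = 2×371 = 742
Σ(formed) = 1×186 + 1×D = 186 + D
ΔH = Σ(broken) − Σ(formed) = (742) − (186 + D) = +556 − D
Setting this equal to +127 kJ gives D = 429 kJ/mol.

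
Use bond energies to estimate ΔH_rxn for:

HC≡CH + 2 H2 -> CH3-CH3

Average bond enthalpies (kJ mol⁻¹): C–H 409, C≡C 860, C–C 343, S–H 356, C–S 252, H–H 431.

ΔH ≈ −257 kJ

Bonds broken (reactants):
  C≡C: 1 × 860 = 860
  C–H: 2 × 409 = 818
  H–H: 2 × 431 = 862
  Σ(broken) = 2540 kJ
Bonds formed (products):
  C–C: 1 × 343 = 343
  C–H: 6 × 409 = 2454
  Σ(formed) = 2797 kJ
ΔH = Σ(broken) − Σ(formed) = 2540 − 2797 = −257 kJ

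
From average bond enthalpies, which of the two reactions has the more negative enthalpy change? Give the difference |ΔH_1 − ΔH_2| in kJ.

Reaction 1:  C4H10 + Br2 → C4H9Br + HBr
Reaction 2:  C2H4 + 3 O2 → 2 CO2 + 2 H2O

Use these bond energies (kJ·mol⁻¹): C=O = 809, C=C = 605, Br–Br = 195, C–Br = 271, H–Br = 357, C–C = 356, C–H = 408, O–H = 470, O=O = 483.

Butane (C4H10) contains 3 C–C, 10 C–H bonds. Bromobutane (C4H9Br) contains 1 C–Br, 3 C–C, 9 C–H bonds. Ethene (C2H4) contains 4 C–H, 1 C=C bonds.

Reaction 2, by 1405 kJ

Reaction 1:
  Bonds broken (reactants):
    Br–Br: 1 × 195 = 195
    C–C: 3 × 356 = 1068
    C–H: 10 × 408 = 4080
    Σ(broken) = 5343 kJ
  Bonds formed (products):
    C–Br: 1 × 271 = 271
    C–C: 3 × 356 = 1068
    C–H: 9 × 408 = 3672
    H–Br: 1 × 357 = 357
    Σ(formed) = 5368 kJ
  ΔH_1 = 5343 − 5368 = −25 kJ
Reaction 2:
  Bonds broken (reactants):
    C–H: 4 × 408 = 1632
    C=C: 1 × 605 = 605
    O=O: 3 × 483 = 1449
    Σ(broken) = 3686 kJ
  Bonds formed (products):
    C=O: 4 × 809 = 3236
    O–H: 4 × 470 = 1880
    Σ(formed) = 5116 kJ
  ΔH_2 = 3686 − 5116 = −1430 kJ
ΔH_1 − ΔH_2 = +1405 kJ, so reaction 2 has the more negative ΔH; |ΔH_1 − ΔH_2| = 1405 kJ.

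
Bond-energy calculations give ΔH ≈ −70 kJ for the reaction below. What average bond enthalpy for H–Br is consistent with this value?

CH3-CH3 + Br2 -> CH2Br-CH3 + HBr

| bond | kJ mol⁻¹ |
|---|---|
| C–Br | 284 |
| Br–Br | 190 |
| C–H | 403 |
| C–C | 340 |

D(H–Br) ≈ 379 kJ/mol

Let D be the H–Br bond energy.
Σ(broken) = 1×190 + 1×340 + 6×403 = 2948
Σ(formed) = 1×284 + 1×340 + 5×403 + 1×D = 2639 + D
ΔH = Σ(broken) − Σ(formed) = (2948) − (2639 + D) = +309 − D
Setting this equal to −70 kJ gives D = 379 kJ/mol.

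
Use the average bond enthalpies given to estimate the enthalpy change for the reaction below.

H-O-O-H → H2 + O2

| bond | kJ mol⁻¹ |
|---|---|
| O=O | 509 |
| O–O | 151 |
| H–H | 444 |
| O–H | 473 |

Bonds broken (reactants):
  O–H: 2 × 473 = 946
  O–O: 1 × 151 = 151
  Σ(broken) = 1097 kJ
Bonds formed (products):
  H–H: 1 × 444 = 444
  O=O: 1 × 509 = 509
  Σ(formed) = 953 kJ
ΔH = Σ(broken) − Σ(formed) = 1097 − 953 = +144 kJ

ΔH ≈ +144 kJ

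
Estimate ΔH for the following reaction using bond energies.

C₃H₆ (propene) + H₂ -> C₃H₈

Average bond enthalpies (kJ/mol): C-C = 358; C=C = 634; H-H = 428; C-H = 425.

Bonds broken (reactants):
  C-C: 1 × 358 = 358
  C-H: 6 × 425 = 2550
  C=C: 1 × 634 = 634
  H-H: 1 × 428 = 428
  Σ(broken) = 3970 kJ
Bonds formed (products):
  C-C: 2 × 358 = 716
  C-H: 8 × 425 = 3400
  Σ(formed) = 4116 kJ
ΔH = Σ(broken) − Σ(formed) = 3970 − 4116 = −146 kJ

ΔH ≈ −146 kJ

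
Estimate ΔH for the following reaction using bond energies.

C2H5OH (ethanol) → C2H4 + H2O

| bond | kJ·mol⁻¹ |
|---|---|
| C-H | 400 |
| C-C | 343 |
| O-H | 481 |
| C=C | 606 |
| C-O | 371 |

Bonds broken (reactants):
  C-C: 1 × 343 = 343
  C-H: 5 × 400 = 2000
  C-O: 1 × 371 = 371
  O-H: 1 × 481 = 481
  Σ(broken) = 3195 kJ
Bonds formed (products):
  C-H: 4 × 400 = 1600
  C=C: 1 × 606 = 606
  O-H: 2 × 481 = 962
  Σ(formed) = 3168 kJ
ΔH = Σ(broken) − Σ(formed) = 3195 − 3168 = +27 kJ

ΔH ≈ +27 kJ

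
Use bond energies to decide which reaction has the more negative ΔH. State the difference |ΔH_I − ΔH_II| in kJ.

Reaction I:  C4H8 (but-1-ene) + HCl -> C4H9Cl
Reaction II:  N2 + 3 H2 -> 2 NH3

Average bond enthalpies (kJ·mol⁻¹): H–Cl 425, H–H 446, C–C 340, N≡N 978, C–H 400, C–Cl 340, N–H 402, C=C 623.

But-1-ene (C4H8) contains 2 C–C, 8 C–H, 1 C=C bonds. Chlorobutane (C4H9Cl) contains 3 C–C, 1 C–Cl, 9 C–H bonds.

Reaction II, by 64 kJ

Reaction I:
  Bonds broken (reactants):
    C–C: 2 × 340 = 680
    C–H: 8 × 400 = 3200
    C=C: 1 × 623 = 623
    H–Cl: 1 × 425 = 425
    Σ(broken) = 4928 kJ
  Bonds formed (products):
    C–C: 3 × 340 = 1020
    C–Cl: 1 × 340 = 340
    C–H: 9 × 400 = 3600
    Σ(formed) = 4960 kJ
  ΔH_I = 4928 − 4960 = −32 kJ
Reaction II:
  Bonds broken (reactants):
    H–H: 3 × 446 = 1338
    N≡N: 1 × 978 = 978
    Σ(broken) = 2316 kJ
  Bonds formed (products):
    N–H: 6 × 402 = 2412
    Σ(formed) = 2412 kJ
  ΔH_II = 2316 − 2412 = −96 kJ
ΔH_I − ΔH_II = +64 kJ, so reaction II has the more negative ΔH; |ΔH_I − ΔH_II| = 64 kJ.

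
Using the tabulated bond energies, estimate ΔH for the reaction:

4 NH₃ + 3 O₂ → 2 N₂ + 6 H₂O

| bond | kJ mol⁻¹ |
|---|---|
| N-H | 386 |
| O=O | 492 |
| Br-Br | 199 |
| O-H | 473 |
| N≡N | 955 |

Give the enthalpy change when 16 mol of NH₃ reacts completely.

Bonds broken (reactants):
  N-H: 12 × 386 = 4632
  O=O: 3 × 492 = 1476
  Σ(broken) = 6108 kJ
Bonds formed (products):
  N≡N: 2 × 955 = 1910
  O-H: 12 × 473 = 5676
  Σ(formed) = 7586 kJ
ΔH = Σ(broken) − Σ(formed) = 6108 − 7586 = −1478 kJ
For 4× the reaction as written: 4 × (−1478) = −5912 kJ

ΔH = −5912 kJ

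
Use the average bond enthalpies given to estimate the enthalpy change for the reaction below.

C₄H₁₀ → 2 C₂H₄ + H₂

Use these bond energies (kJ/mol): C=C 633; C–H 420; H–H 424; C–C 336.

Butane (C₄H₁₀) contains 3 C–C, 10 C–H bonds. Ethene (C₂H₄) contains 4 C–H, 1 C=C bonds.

ΔH ≈ +158 kJ

Bonds broken (reactants):
  C–C: 3 × 336 = 1008
  C–H: 10 × 420 = 4200
  Σ(broken) = 5208 kJ
Bonds formed (products):
  C–H: 8 × 420 = 3360
  C=C: 2 × 633 = 1266
  H–H: 1 × 424 = 424
  Σ(formed) = 5050 kJ
ΔH = Σ(broken) − Σ(formed) = 5208 − 5050 = +158 kJ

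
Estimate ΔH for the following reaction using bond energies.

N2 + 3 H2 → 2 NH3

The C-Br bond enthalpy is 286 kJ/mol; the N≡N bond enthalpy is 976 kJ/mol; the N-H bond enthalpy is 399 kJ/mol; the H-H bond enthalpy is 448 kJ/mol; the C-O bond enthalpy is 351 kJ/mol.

ΔH ≈ −74 kJ

Bonds broken (reactants):
  H-H: 3 × 448 = 1344
  N≡N: 1 × 976 = 976
  Σ(broken) = 2320 kJ
Bonds formed (products):
  N-H: 6 × 399 = 2394
  Σ(formed) = 2394 kJ
ΔH = Σ(broken) − Σ(formed) = 2320 − 2394 = −74 kJ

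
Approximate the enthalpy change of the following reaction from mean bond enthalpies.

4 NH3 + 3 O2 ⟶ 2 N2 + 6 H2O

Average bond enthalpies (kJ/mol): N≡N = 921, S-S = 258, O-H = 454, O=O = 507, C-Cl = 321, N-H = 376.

Bonds broken (reactants):
  N-H: 12 × 376 = 4512
  O=O: 3 × 507 = 1521
  Σ(broken) = 6033 kJ
Bonds formed (products):
  N≡N: 2 × 921 = 1842
  O-H: 12 × 454 = 5448
  Σ(formed) = 7290 kJ
ΔH = Σ(broken) − Σ(formed) = 6033 − 7290 = −1257 kJ

ΔH ≈ −1257 kJ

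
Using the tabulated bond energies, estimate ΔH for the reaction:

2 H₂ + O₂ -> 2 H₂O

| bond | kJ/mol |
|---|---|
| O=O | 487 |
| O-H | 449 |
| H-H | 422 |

Bonds broken (reactants):
  H-H: 2 × 422 = 844
  O=O: 1 × 487 = 487
  Σ(broken) = 1331 kJ
Bonds formed (products):
  O-H: 4 × 449 = 1796
  Σ(formed) = 1796 kJ
ΔH = Σ(broken) − Σ(formed) = 1331 − 1796 = −465 kJ

ΔH ≈ −465 kJ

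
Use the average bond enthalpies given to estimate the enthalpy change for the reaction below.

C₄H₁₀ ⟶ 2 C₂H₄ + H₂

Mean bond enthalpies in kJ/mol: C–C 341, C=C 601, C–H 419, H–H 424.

Bonds broken (reactants):
  C–C: 3 × 341 = 1023
  C–H: 10 × 419 = 4190
  Σ(broken) = 5213 kJ
Bonds formed (products):
  C–H: 8 × 419 = 3352
  C=C: 2 × 601 = 1202
  H–H: 1 × 424 = 424
  Σ(formed) = 4978 kJ
ΔH = Σ(broken) − Σ(formed) = 5213 − 4978 = +235 kJ

ΔH ≈ +235 kJ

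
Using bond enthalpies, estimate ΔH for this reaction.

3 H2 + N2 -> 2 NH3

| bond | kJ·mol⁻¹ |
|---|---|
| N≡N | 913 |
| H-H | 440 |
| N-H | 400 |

Bonds broken (reactants):
  H-H: 3 × 440 = 1320
  N≡N: 1 × 913 = 913
  Σ(broken) = 2233 kJ
Bonds formed (products):
  N-H: 6 × 400 = 2400
  Σ(formed) = 2400 kJ
ΔH = Σ(broken) − Σ(formed) = 2233 − 2400 = −167 kJ

ΔH ≈ −167 kJ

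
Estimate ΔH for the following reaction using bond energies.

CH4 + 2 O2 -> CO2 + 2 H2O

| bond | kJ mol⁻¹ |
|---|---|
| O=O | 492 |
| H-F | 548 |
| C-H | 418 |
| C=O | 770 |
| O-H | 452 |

ΔH ≈ −692 kJ

Bonds broken (reactants):
  C-H: 4 × 418 = 1672
  O=O: 2 × 492 = 984
  Σ(broken) = 2656 kJ
Bonds formed (products):
  C=O: 2 × 770 = 1540
  O-H: 4 × 452 = 1808
  Σ(formed) = 3348 kJ
ΔH = Σ(broken) − Σ(formed) = 2656 − 3348 = −692 kJ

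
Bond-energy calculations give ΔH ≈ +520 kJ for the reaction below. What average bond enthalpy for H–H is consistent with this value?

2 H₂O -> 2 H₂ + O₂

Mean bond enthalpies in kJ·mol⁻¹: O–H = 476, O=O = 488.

D(H–H) ≈ 448 kJ/mol

Let D be the H–H bond energy.
Σ(broken) = 4×476 = 1904
Σ(formed) = 2×D + 1×488 = 488 + 2D
ΔH = Σ(broken) − Σ(formed) = (1904) − (488 + 2D) = +1416 − 2D
Setting this equal to +520 kJ gives 2D = 896, so D = 448 kJ/mol.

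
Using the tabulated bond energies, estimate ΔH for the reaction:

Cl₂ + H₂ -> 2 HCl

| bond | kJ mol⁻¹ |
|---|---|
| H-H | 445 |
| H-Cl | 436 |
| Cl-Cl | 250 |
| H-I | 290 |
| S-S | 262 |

Bonds broken (reactants):
  Cl-Cl: 1 × 250 = 250
  H-H: 1 × 445 = 445
  Σ(broken) = 695 kJ
Bonds formed (products):
  H-Cl: 2 × 436 = 872
  Σ(formed) = 872 kJ
ΔH = Σ(broken) − Σ(formed) = 695 − 872 = −177 kJ

ΔH ≈ −177 kJ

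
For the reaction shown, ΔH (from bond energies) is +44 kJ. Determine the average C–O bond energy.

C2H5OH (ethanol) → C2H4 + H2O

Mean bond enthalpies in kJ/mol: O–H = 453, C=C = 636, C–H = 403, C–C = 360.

Let D be the C–O bond energy.
Σ(broken) = 1×360 + 5×403 + 1×D + 1×453 = 2828 + D
Σ(formed) = 4×403 + 1×636 + 2×453 = 3154
ΔH = Σ(broken) − Σ(formed) = (2828 + D) − (3154) = −326 + D
Setting this equal to +44 kJ gives D = 370 kJ/mol.

D(C–O) ≈ 370 kJ/mol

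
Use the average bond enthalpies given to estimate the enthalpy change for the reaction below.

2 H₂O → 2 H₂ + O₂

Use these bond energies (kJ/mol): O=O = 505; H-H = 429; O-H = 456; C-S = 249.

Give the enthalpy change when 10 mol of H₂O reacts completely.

ΔH = +2305 kJ

Bonds broken (reactants):
  O-H: 4 × 456 = 1824
  Σ(broken) = 1824 kJ
Bonds formed (products):
  H-H: 2 × 429 = 858
  O=O: 1 × 505 = 505
  Σ(formed) = 1363 kJ
ΔH = Σ(broken) − Σ(formed) = 1824 − 1363 = +461 kJ
For 5× the reaction as written: 5 × (+461) = +2305 kJ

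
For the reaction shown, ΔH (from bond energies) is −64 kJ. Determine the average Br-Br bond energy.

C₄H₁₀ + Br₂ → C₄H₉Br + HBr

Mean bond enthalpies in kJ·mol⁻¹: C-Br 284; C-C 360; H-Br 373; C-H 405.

Let D be the Br-Br bond energy.
Σ(broken) = 1×D + 3×360 + 10×405 = 5130 + D
Σ(formed) = 1×284 + 3×360 + 9×405 + 1×373 = 5382
ΔH = Σ(broken) − Σ(formed) = (5130 + D) − (5382) = −252 + D
Setting this equal to −64 kJ gives D = 188 kJ/mol.

D(Br-Br) ≈ 188 kJ/mol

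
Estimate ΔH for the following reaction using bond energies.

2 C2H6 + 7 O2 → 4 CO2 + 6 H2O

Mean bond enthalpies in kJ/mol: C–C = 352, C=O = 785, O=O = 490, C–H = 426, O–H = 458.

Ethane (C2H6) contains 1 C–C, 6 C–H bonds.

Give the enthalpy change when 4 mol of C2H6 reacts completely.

Bonds broken (reactants):
  C–C: 2 × 352 = 704
  C–H: 12 × 426 = 5112
  O=O: 7 × 490 = 3430
  Σ(broken) = 9246 kJ
Bonds formed (products):
  C=O: 8 × 785 = 6280
  O–H: 12 × 458 = 5496
  Σ(formed) = 11776 kJ
ΔH = Σ(broken) − Σ(formed) = 9246 − 11776 = −2530 kJ
For 2× the reaction as written: 2 × (−2530) = −5060 kJ

ΔH = −5060 kJ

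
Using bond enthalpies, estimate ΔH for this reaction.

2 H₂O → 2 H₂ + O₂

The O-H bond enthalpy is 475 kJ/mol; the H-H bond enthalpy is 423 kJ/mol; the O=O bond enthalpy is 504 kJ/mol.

ΔH ≈ +550 kJ

Bonds broken (reactants):
  O-H: 4 × 475 = 1900
  Σ(broken) = 1900 kJ
Bonds formed (products):
  H-H: 2 × 423 = 846
  O=O: 1 × 504 = 504
  Σ(formed) = 1350 kJ
ΔH = Σ(broken) − Σ(formed) = 1900 − 1350 = +550 kJ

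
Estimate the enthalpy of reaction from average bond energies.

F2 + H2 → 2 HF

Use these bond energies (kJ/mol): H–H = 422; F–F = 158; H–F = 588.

Bonds broken (reactants):
  F–F: 1 × 158 = 158
  H–H: 1 × 422 = 422
  Σ(broken) = 580 kJ
Bonds formed (products):
  H–F: 2 × 588 = 1176
  Σ(formed) = 1176 kJ
ΔH = Σ(broken) − Σ(formed) = 580 − 1176 = −596 kJ

ΔH ≈ −596 kJ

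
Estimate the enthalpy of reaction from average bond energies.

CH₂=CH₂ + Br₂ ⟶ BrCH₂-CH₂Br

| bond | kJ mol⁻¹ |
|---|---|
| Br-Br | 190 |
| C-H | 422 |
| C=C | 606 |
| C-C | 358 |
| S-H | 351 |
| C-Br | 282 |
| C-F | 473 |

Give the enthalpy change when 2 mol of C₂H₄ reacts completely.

ΔH = −252 kJ

Bonds broken (reactants):
  Br-Br: 1 × 190 = 190
  C-H: 4 × 422 = 1688
  C=C: 1 × 606 = 606
  Σ(broken) = 2484 kJ
Bonds formed (products):
  C-Br: 2 × 282 = 564
  C-C: 1 × 358 = 358
  C-H: 4 × 422 = 1688
  Σ(formed) = 2610 kJ
ΔH = Σ(broken) − Σ(formed) = 2484 − 2610 = −126 kJ
For 2× the reaction as written: 2 × (−126) = −252 kJ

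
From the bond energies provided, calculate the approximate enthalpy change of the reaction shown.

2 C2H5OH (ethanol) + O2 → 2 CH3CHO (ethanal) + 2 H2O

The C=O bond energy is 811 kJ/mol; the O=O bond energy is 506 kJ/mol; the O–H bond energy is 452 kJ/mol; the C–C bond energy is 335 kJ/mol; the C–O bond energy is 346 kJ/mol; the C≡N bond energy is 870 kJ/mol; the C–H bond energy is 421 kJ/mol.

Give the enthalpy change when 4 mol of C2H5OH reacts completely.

Bonds broken (reactants):
  C–C: 2 × 335 = 670
  C–H: 10 × 421 = 4210
  C–O: 2 × 346 = 692
  O–H: 2 × 452 = 904
  O=O: 1 × 506 = 506
  Σ(broken) = 6982 kJ
Bonds formed (products):
  C–C: 2 × 335 = 670
  C–H: 8 × 421 = 3368
  C=O: 2 × 811 = 1622
  O–H: 4 × 452 = 1808
  Σ(formed) = 7468 kJ
ΔH = Σ(broken) − Σ(formed) = 6982 − 7468 = −486 kJ
For 2× the reaction as written: 2 × (−486) = −972 kJ

ΔH = −972 kJ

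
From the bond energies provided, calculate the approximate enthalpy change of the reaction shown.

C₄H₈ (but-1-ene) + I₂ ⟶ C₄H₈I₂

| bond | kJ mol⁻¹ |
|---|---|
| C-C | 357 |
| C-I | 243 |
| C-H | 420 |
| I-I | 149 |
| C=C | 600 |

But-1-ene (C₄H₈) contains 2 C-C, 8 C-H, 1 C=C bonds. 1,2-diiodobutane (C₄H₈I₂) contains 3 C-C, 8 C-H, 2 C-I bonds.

Bonds broken (reactants):
  C-C: 2 × 357 = 714
  C-H: 8 × 420 = 3360
  C=C: 1 × 600 = 600
  I-I: 1 × 149 = 149
  Σ(broken) = 4823 kJ
Bonds formed (products):
  C-C: 3 × 357 = 1071
  C-H: 8 × 420 = 3360
  C-I: 2 × 243 = 486
  Σ(formed) = 4917 kJ
ΔH = Σ(broken) − Σ(formed) = 4823 − 4917 = −94 kJ

ΔH ≈ −94 kJ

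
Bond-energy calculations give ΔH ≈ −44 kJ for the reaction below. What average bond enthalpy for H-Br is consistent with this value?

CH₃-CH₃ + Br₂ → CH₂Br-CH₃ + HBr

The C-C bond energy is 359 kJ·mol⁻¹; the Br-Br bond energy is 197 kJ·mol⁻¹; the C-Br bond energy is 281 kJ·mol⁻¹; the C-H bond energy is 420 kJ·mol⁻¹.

Let D be the H-Br bond energy.
Σ(broken) = 1×197 + 1×359 + 6×420 = 3076
Σ(formed) = 1×281 + 1×359 + 5×420 + 1×D = 2740 + D
ΔH = Σ(broken) − Σ(formed) = (3076) − (2740 + D) = +336 − D
Setting this equal to −44 kJ gives D = 380 kJ/mol.

D(H-Br) ≈ 380 kJ/mol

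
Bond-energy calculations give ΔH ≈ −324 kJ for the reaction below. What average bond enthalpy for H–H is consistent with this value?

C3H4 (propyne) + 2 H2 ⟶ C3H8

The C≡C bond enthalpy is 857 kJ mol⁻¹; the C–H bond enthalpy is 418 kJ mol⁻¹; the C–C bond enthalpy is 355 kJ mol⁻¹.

Let D be the H–H bond energy.
Σ(broken) = 1×857 + 1×355 + 4×418 + 2×D = 2884 + 2D
Σ(formed) = 2×355 + 8×418 = 4054
ΔH = Σ(broken) − Σ(formed) = (2884 + 2D) − (4054) = −1170 + 2D
Setting this equal to −324 kJ gives 2D = 846, so D = 423 kJ/mol.

D(H–H) ≈ 423 kJ/mol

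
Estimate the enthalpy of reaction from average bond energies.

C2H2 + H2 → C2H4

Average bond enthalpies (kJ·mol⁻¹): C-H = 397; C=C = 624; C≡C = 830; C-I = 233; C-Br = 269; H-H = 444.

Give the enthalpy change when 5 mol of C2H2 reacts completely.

Bonds broken (reactants):
  C≡C: 1 × 830 = 830
  C-H: 2 × 397 = 794
  H-H: 1 × 444 = 444
  Σ(broken) = 2068 kJ
Bonds formed (products):
  C-H: 4 × 397 = 1588
  C=C: 1 × 624 = 624
  Σ(formed) = 2212 kJ
ΔH = Σ(broken) − Σ(formed) = 2068 − 2212 = −144 kJ
For 5× the reaction as written: 5 × (−144) = −720 kJ

ΔH = −720 kJ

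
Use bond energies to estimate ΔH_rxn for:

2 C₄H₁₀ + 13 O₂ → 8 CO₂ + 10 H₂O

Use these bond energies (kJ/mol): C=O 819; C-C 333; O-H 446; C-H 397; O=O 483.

Bonds broken (reactants):
  C-C: 6 × 333 = 1998
  C-H: 20 × 397 = 7940
  O=O: 13 × 483 = 6279
  Σ(broken) = 16217 kJ
Bonds formed (products):
  C=O: 16 × 819 = 13104
  O-H: 20 × 446 = 8920
  Σ(formed) = 22024 kJ
ΔH = Σ(broken) − Σ(formed) = 16217 − 22024 = −5807 kJ

ΔH ≈ −5807 kJ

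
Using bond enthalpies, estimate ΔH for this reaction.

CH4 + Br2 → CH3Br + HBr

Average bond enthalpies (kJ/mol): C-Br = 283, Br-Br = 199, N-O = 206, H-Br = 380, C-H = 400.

Bonds broken (reactants):
  Br-Br: 1 × 199 = 199
  C-H: 4 × 400 = 1600
  Σ(broken) = 1799 kJ
Bonds formed (products):
  C-Br: 1 × 283 = 283
  C-H: 3 × 400 = 1200
  H-Br: 1 × 380 = 380
  Σ(formed) = 1863 kJ
ΔH = Σ(broken) − Σ(formed) = 1799 − 1863 = −64 kJ

ΔH ≈ −64 kJ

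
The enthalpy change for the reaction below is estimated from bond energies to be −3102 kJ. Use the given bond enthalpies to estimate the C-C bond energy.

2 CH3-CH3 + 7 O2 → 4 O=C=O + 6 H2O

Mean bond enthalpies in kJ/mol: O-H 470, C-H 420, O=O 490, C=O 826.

Let D be the C-C bond energy.
Σ(broken) = 2×D + 12×420 + 7×490 = 8470 + 2D
Σ(formed) = 8×826 + 12×470 = 12248
ΔH = Σ(broken) − Σ(formed) = (8470 + 2D) − (12248) = −3778 + 2D
Setting this equal to −3102 kJ gives 2D = 676, so D = 338 kJ/mol.

D(C-C) ≈ 338 kJ/mol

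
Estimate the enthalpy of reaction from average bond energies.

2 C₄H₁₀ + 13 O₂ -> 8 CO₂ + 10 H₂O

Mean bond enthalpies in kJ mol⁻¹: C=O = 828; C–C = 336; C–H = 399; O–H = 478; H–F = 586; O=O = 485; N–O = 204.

ΔH ≈ −6507 kJ

Bonds broken (reactants):
  C–C: 6 × 336 = 2016
  C–H: 20 × 399 = 7980
  O=O: 13 × 485 = 6305
  Σ(broken) = 16301 kJ
Bonds formed (products):
  C=O: 16 × 828 = 13248
  O–H: 20 × 478 = 9560
  Σ(formed) = 22808 kJ
ΔH = Σ(broken) − Σ(formed) = 16301 − 22808 = −6507 kJ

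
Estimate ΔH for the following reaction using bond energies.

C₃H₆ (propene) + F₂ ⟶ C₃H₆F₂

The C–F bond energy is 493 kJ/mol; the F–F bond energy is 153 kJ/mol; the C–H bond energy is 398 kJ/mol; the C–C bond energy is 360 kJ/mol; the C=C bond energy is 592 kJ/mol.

Bonds broken (reactants):
  C–C: 1 × 360 = 360
  C–H: 6 × 398 = 2388
  C=C: 1 × 592 = 592
  F–F: 1 × 153 = 153
  Σ(broken) = 3493 kJ
Bonds formed (products):
  C–C: 2 × 360 = 720
  C–F: 2 × 493 = 986
  C–H: 6 × 398 = 2388
  Σ(formed) = 4094 kJ
ΔH = Σ(broken) − Σ(formed) = 3493 − 4094 = −601 kJ

ΔH ≈ −601 kJ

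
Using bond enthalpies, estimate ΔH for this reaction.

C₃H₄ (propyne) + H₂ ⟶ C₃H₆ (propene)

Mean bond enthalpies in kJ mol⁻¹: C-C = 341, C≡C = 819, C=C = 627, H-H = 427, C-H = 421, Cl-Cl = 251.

Bonds broken (reactants):
  C≡C: 1 × 819 = 819
  C-C: 1 × 341 = 341
  C-H: 4 × 421 = 1684
  H-H: 1 × 427 = 427
  Σ(broken) = 3271 kJ
Bonds formed (products):
  C-C: 1 × 341 = 341
  C-H: 6 × 421 = 2526
  C=C: 1 × 627 = 627
  Σ(formed) = 3494 kJ
ΔH = Σ(broken) − Σ(formed) = 3271 − 3494 = −223 kJ

ΔH ≈ −223 kJ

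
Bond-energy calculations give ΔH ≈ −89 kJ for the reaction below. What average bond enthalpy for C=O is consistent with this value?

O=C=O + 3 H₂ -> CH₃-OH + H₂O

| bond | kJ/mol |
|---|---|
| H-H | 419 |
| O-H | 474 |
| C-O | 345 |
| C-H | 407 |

D(C=O) ≈ 821 kJ/mol

Let D be the C=O bond energy.
Σ(broken) = 2×D + 3×419 = 1257 + 2D
Σ(formed) = 3×407 + 1×345 + 3×474 = 2988
ΔH = Σ(broken) − Σ(formed) = (1257 + 2D) − (2988) = −1731 + 2D
Setting this equal to −89 kJ gives 2D = 1642, so D = 821 kJ/mol.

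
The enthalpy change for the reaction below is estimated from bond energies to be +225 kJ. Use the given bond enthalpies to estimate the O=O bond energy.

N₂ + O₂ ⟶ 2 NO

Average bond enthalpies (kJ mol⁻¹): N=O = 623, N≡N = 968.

D(O=O) ≈ 503 kJ/mol

Let D be the O=O bond energy.
Σ(broken) = 1×968 + 1×D = 968 + D
Σ(formed) = 2×623 = 1246
ΔH = Σ(broken) − Σ(formed) = (968 + D) − (1246) = −278 + D
Setting this equal to +225 kJ gives D = 503 kJ/mol.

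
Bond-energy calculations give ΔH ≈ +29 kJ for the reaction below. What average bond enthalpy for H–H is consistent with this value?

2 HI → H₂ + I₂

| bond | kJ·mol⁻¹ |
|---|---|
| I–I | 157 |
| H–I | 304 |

D(H–H) ≈ 422 kJ/mol

Let D be the H–H bond energy.
Σ(broken) = 2×304 = 608
Σ(formed) = 1×D + 1×157 = 157 + D
ΔH = Σ(broken) − Σ(formed) = (608) − (157 + D) = +451 − D
Setting this equal to +29 kJ gives D = 422 kJ/mol.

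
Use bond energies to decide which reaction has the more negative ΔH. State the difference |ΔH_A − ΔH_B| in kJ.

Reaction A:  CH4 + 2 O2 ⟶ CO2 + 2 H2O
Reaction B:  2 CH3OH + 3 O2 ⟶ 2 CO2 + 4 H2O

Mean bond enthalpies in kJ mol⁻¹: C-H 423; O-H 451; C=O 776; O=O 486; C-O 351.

Reaction B, by 420 kJ

Reaction A:
  Bonds broken (reactants):
    C-H: 4 × 423 = 1692
    O=O: 2 × 486 = 972
    Σ(broken) = 2664 kJ
  Bonds formed (products):
    C=O: 2 × 776 = 1552
    O-H: 4 × 451 = 1804
    Σ(formed) = 3356 kJ
  ΔH_A = 2664 − 3356 = −692 kJ
Reaction B:
  Bonds broken (reactants):
    C-H: 6 × 423 = 2538
    C-O: 2 × 351 = 702
    O-H: 2 × 451 = 902
    O=O: 3 × 486 = 1458
    Σ(broken) = 5600 kJ
  Bonds formed (products):
    C=O: 4 × 776 = 3104
    O-H: 8 × 451 = 3608
    Σ(formed) = 6712 kJ
  ΔH_B = 5600 − 6712 = −1112 kJ
ΔH_A − ΔH_B = +420 kJ, so reaction B has the more negative ΔH; |ΔH_A − ΔH_B| = 420 kJ.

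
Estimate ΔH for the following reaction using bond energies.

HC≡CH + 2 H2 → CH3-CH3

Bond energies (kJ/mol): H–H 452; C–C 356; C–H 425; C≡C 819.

Bonds broken (reactants):
  C≡C: 1 × 819 = 819
  C–H: 2 × 425 = 850
  H–H: 2 × 452 = 904
  Σ(broken) = 2573 kJ
Bonds formed (products):
  C–C: 1 × 356 = 356
  C–H: 6 × 425 = 2550
  Σ(formed) = 2906 kJ
ΔH = Σ(broken) − Σ(formed) = 2573 − 2906 = −333 kJ

ΔH ≈ −333 kJ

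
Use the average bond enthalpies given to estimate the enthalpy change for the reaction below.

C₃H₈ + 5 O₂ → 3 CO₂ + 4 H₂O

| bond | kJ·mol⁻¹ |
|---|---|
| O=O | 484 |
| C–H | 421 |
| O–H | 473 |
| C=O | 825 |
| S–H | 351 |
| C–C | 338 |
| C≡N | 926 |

ΔH ≈ −2270 kJ

Bonds broken (reactants):
  C–C: 2 × 338 = 676
  C–H: 8 × 421 = 3368
  O=O: 5 × 484 = 2420
  Σ(broken) = 6464 kJ
Bonds formed (products):
  C=O: 6 × 825 = 4950
  O–H: 8 × 473 = 3784
  Σ(formed) = 8734 kJ
ΔH = Σ(broken) − Σ(formed) = 6464 − 8734 = −2270 kJ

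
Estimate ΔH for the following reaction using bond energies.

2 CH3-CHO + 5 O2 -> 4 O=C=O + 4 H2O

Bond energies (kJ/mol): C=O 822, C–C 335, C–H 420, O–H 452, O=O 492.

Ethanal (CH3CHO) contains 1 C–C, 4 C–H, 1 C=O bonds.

ΔH ≈ −2058 kJ

Bonds broken (reactants):
  C–C: 2 × 335 = 670
  C–H: 8 × 420 = 3360
  C=O: 2 × 822 = 1644
  O=O: 5 × 492 = 2460
  Σ(broken) = 8134 kJ
Bonds formed (products):
  C=O: 8 × 822 = 6576
  O–H: 8 × 452 = 3616
  Σ(formed) = 10192 kJ
ΔH = Σ(broken) − Σ(formed) = 8134 − 10192 = −2058 kJ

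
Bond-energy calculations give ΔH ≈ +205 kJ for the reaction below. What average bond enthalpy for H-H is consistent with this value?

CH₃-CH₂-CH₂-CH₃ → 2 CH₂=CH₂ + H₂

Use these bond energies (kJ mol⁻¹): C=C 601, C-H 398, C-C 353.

Let D be the H-H bond energy.
Σ(broken) = 3×353 + 10×398 = 5039
Σ(formed) = 8×398 + 2×601 + 1×D = 4386 + D
ΔH = Σ(broken) − Σ(formed) = (5039) − (4386 + D) = +653 − D
Setting this equal to +205 kJ gives D = 448 kJ/mol.

D(H-H) ≈ 448 kJ/mol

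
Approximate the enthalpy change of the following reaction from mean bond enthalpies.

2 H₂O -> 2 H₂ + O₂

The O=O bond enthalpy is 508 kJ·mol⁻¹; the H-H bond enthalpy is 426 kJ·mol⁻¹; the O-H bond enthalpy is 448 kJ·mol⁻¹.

Bonds broken (reactants):
  O-H: 4 × 448 = 1792
  Σ(broken) = 1792 kJ
Bonds formed (products):
  H-H: 2 × 426 = 852
  O=O: 1 × 508 = 508
  Σ(formed) = 1360 kJ
ΔH = Σ(broken) − Σ(formed) = 1792 − 1360 = +432 kJ

ΔH ≈ +432 kJ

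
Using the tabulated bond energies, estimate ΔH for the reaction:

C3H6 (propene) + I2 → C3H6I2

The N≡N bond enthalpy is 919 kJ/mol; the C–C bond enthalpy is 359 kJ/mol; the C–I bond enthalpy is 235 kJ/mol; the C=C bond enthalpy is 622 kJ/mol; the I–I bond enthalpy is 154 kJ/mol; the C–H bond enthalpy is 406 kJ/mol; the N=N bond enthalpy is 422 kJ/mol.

ΔH ≈ −53 kJ

Bonds broken (reactants):
  C–C: 1 × 359 = 359
  C–H: 6 × 406 = 2436
  C=C: 1 × 622 = 622
  I–I: 1 × 154 = 154
  Σ(broken) = 3571 kJ
Bonds formed (products):
  C–C: 2 × 359 = 718
  C–H: 6 × 406 = 2436
  C–I: 2 × 235 = 470
  Σ(formed) = 3624 kJ
ΔH = Σ(broken) − Σ(formed) = 3571 − 3624 = −53 kJ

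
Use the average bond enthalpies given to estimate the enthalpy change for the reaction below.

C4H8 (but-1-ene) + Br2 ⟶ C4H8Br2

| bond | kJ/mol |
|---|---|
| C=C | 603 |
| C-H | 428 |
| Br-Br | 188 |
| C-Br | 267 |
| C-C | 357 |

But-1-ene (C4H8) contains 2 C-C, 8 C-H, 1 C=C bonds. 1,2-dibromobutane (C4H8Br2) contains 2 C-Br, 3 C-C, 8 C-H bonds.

ΔH ≈ −100 kJ

Bonds broken (reactants):
  Br-Br: 1 × 188 = 188
  C-C: 2 × 357 = 714
  C-H: 8 × 428 = 3424
  C=C: 1 × 603 = 603
  Σ(broken) = 4929 kJ
Bonds formed (products):
  C-Br: 2 × 267 = 534
  C-C: 3 × 357 = 1071
  C-H: 8 × 428 = 3424
  Σ(formed) = 5029 kJ
ΔH = Σ(broken) − Σ(formed) = 4929 − 5029 = −100 kJ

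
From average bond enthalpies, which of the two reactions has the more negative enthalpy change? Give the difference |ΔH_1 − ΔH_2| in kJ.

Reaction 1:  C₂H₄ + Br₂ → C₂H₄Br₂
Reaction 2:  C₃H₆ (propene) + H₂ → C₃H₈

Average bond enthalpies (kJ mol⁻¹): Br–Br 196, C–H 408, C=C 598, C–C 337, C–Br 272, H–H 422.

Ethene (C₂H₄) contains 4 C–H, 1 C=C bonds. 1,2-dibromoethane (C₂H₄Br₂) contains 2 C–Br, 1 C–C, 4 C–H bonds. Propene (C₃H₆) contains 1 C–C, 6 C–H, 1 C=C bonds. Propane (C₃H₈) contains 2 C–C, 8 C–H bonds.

Reaction 2, by 46 kJ

Reaction 1:
  Bonds broken (reactants):
    Br–Br: 1 × 196 = 196
    C–H: 4 × 408 = 1632
    C=C: 1 × 598 = 598
    Σ(broken) = 2426 kJ
  Bonds formed (products):
    C–Br: 2 × 272 = 544
    C–C: 1 × 337 = 337
    C–H: 4 × 408 = 1632
    Σ(formed) = 2513 kJ
  ΔH_1 = 2426 − 2513 = −87 kJ
Reaction 2:
  Bonds broken (reactants):
    C–C: 1 × 337 = 337
    C–H: 6 × 408 = 2448
    C=C: 1 × 598 = 598
    H–H: 1 × 422 = 422
    Σ(broken) = 3805 kJ
  Bonds formed (products):
    C–C: 2 × 337 = 674
    C–H: 8 × 408 = 3264
    Σ(formed) = 3938 kJ
  ΔH_2 = 3805 − 3938 = −133 kJ
ΔH_1 − ΔH_2 = +46 kJ, so reaction 2 has the more negative ΔH; |ΔH_1 − ΔH_2| = 46 kJ.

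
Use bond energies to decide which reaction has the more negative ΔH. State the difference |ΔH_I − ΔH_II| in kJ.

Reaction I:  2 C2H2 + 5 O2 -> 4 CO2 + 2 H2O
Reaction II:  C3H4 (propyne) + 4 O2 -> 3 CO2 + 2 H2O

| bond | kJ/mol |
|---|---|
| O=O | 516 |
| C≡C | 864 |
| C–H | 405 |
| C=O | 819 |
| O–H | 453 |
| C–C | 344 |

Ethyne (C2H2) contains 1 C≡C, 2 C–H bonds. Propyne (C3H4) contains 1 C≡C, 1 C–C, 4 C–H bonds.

Reaction I:
  Bonds broken (reactants):
    C≡C: 2 × 864 = 1728
    C–H: 4 × 405 = 1620
    O=O: 5 × 516 = 2580
    Σ(broken) = 5928 kJ
  Bonds formed (products):
    C=O: 8 × 819 = 6552
    O–H: 4 × 453 = 1812
    Σ(formed) = 8364 kJ
  ΔH_I = 5928 − 8364 = −2436 kJ
Reaction II:
  Bonds broken (reactants):
    C≡C: 1 × 864 = 864
    C–C: 1 × 344 = 344
    C–H: 4 × 405 = 1620
    O=O: 4 × 516 = 2064
    Σ(broken) = 4892 kJ
  Bonds formed (products):
    C=O: 6 × 819 = 4914
    O–H: 4 × 453 = 1812
    Σ(formed) = 6726 kJ
  ΔH_II = 4892 − 6726 = −1834 kJ
ΔH_I − ΔH_II = −602 kJ, so reaction I has the more negative ΔH; |ΔH_I − ΔH_II| = 602 kJ.

Reaction I, by 602 kJ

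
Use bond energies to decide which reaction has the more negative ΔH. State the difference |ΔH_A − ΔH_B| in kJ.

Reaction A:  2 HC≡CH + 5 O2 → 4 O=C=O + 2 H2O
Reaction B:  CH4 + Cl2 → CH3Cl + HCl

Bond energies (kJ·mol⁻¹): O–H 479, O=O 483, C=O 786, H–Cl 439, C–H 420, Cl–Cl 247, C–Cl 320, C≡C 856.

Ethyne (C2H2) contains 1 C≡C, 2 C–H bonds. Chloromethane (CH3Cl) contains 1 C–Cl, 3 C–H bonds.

Reaction A:
  Bonds broken (reactants):
    C≡C: 2 × 856 = 1712
    C–H: 4 × 420 = 1680
    O=O: 5 × 483 = 2415
    Σ(broken) = 5807 kJ
  Bonds formed (products):
    C=O: 8 × 786 = 6288
    O–H: 4 × 479 = 1916
    Σ(formed) = 8204 kJ
  ΔH_A = 5807 − 8204 = −2397 kJ
Reaction B:
  Bonds broken (reactants):
    C–H: 4 × 420 = 1680
    Cl–Cl: 1 × 247 = 247
    Σ(broken) = 1927 kJ
  Bonds formed (products):
    C–Cl: 1 × 320 = 320
    C–H: 3 × 420 = 1260
    H–Cl: 1 × 439 = 439
    Σ(formed) = 2019 kJ
  ΔH_B = 1927 − 2019 = −92 kJ
ΔH_A − ΔH_B = −2305 kJ, so reaction A has the more negative ΔH; |ΔH_A − ΔH_B| = 2305 kJ.

Reaction A, by 2305 kJ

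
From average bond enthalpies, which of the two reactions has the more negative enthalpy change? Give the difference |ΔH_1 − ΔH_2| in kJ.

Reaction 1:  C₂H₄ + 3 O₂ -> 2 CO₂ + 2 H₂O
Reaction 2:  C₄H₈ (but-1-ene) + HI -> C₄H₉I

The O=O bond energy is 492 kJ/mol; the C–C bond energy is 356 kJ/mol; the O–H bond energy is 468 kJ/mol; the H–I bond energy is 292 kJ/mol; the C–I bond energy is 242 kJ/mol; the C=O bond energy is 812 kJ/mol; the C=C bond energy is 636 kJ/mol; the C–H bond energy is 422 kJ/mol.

Reaction 1:
  Bonds broken (reactants):
    C–H: 4 × 422 = 1688
    C=C: 1 × 636 = 636
    O=O: 3 × 492 = 1476
    Σ(broken) = 3800 kJ
  Bonds formed (products):
    C=O: 4 × 812 = 3248
    O–H: 4 × 468 = 1872
    Σ(formed) = 5120 kJ
  ΔH_1 = 3800 − 5120 = −1320 kJ
Reaction 2:
  Bonds broken (reactants):
    C–C: 2 × 356 = 712
    C–H: 8 × 422 = 3376
    C=C: 1 × 636 = 636
    H–I: 1 × 292 = 292
    Σ(broken) = 5016 kJ
  Bonds formed (products):
    C–C: 3 × 356 = 1068
    C–H: 9 × 422 = 3798
    C–I: 1 × 242 = 242
    Σ(formed) = 5108 kJ
  ΔH_2 = 5016 − 5108 = −92 kJ
ΔH_1 − ΔH_2 = −1228 kJ, so reaction 1 has the more negative ΔH; |ΔH_1 − ΔH_2| = 1228 kJ.

Reaction 1, by 1228 kJ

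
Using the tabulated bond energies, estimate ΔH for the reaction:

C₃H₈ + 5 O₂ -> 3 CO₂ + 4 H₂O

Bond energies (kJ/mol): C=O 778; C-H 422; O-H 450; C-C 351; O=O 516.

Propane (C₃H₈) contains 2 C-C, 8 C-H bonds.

ΔH ≈ −1610 kJ

Bonds broken (reactants):
  C-C: 2 × 351 = 702
  C-H: 8 × 422 = 3376
  O=O: 5 × 516 = 2580
  Σ(broken) = 6658 kJ
Bonds formed (products):
  C=O: 6 × 778 = 4668
  O-H: 8 × 450 = 3600
  Σ(formed) = 8268 kJ
ΔH = Σ(broken) − Σ(formed) = 6658 − 8268 = −1610 kJ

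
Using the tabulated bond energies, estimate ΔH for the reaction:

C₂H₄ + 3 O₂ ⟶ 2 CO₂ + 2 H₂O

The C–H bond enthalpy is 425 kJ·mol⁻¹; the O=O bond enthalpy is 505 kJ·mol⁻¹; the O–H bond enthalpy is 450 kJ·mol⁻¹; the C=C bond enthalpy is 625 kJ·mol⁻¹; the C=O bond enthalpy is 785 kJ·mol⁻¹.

ΔH ≈ −1100 kJ

Bonds broken (reactants):
  C–H: 4 × 425 = 1700
  C=C: 1 × 625 = 625
  O=O: 3 × 505 = 1515
  Σ(broken) = 3840 kJ
Bonds formed (products):
  C=O: 4 × 785 = 3140
  O–H: 4 × 450 = 1800
  Σ(formed) = 4940 kJ
ΔH = Σ(broken) − Σ(formed) = 3840 − 4940 = −1100 kJ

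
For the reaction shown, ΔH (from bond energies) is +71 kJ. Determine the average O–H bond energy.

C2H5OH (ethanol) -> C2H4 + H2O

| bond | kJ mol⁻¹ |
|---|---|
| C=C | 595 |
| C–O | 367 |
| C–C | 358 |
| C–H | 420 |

Let D be the O–H bond energy.
Σ(broken) = 1×358 + 5×420 + 1×367 + 1×D = 2825 + D
Σ(formed) = 4×420 + 1×595 + 2×D = 2275 + 2D
ΔH = Σ(broken) − Σ(formed) = (2825 + D) − (2275 + 2D) = +550 − D
Setting this equal to +71 kJ gives D = 479 kJ/mol.

D(O–H) ≈ 479 kJ/mol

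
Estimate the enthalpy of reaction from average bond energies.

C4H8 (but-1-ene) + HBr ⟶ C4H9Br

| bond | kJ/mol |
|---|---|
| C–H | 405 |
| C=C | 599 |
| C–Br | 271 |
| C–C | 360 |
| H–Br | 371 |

ΔH ≈ −66 kJ

Bonds broken (reactants):
  C–C: 2 × 360 = 720
  C–H: 8 × 405 = 3240
  C=C: 1 × 599 = 599
  H–Br: 1 × 371 = 371
  Σ(broken) = 4930 kJ
Bonds formed (products):
  C–Br: 1 × 271 = 271
  C–C: 3 × 360 = 1080
  C–H: 9 × 405 = 3645
  Σ(formed) = 4996 kJ
ΔH = Σ(broken) − Σ(formed) = 4930 − 4996 = −66 kJ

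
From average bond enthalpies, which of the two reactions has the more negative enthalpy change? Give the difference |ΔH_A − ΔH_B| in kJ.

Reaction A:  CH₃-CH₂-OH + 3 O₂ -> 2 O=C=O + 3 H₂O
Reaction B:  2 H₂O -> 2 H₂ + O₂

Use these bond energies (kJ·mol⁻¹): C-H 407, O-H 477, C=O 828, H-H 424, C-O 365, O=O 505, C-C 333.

Reaction A:
  Bonds broken (reactants):
    C-C: 1 × 333 = 333
    C-H: 5 × 407 = 2035
    C-O: 1 × 365 = 365
    O-H: 1 × 477 = 477
    O=O: 3 × 505 = 1515
    Σ(broken) = 4725 kJ
  Bonds formed (products):
    C=O: 4 × 828 = 3312
    O-H: 6 × 477 = 2862
    Σ(formed) = 6174 kJ
  ΔH_A = 4725 − 6174 = −1449 kJ
Reaction B:
  Bonds broken (reactants):
    O-H: 4 × 477 = 1908
    Σ(broken) = 1908 kJ
  Bonds formed (products):
    H-H: 2 × 424 = 848
    O=O: 1 × 505 = 505
    Σ(formed) = 1353 kJ
  ΔH_B = 1908 − 1353 = +555 kJ
ΔH_A − ΔH_B = −2004 kJ, so reaction A has the more negative ΔH; |ΔH_A − ΔH_B| = 2004 kJ.

Reaction A, by 2004 kJ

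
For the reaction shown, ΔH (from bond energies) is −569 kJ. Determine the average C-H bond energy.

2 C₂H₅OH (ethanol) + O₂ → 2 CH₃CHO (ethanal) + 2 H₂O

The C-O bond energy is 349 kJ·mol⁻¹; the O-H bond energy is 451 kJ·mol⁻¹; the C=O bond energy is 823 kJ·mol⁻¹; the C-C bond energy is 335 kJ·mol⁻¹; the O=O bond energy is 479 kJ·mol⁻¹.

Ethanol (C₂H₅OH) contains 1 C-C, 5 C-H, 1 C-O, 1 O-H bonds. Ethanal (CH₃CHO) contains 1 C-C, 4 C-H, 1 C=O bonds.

Let D be the C-H bond energy.
Σ(broken) = 2×335 + 10×D + 2×349 + 2×451 + 1×479 = 2749 + 10D
Σ(formed) = 2×335 + 8×D + 2×823 + 4×451 = 4120 + 8D
ΔH = Σ(broken) − Σ(formed) = (2749 + 10D) − (4120 + 8D) = −1371 + 2D
Setting this equal to −569 kJ gives 2D = 802, so D = 401 kJ/mol.

D(C-H) ≈ 401 kJ/mol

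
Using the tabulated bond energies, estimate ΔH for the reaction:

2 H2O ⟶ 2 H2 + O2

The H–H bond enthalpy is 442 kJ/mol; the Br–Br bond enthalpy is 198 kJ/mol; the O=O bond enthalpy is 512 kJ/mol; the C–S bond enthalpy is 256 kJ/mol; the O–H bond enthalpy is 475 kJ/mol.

Bonds broken (reactants):
  O–H: 4 × 475 = 1900
  Σ(broken) = 1900 kJ
Bonds formed (products):
  H–H: 2 × 442 = 884
  O=O: 1 × 512 = 512
  Σ(formed) = 1396 kJ
ΔH = Σ(broken) − Σ(formed) = 1900 − 1396 = +504 kJ

ΔH ≈ +504 kJ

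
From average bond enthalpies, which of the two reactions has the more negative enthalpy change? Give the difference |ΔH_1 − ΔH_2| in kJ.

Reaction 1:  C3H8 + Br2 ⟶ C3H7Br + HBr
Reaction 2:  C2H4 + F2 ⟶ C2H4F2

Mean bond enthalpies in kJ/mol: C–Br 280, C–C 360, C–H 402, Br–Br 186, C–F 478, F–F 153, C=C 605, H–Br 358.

Reaction 1:
  Bonds broken (reactants):
    Br–Br: 1 × 186 = 186
    C–C: 2 × 360 = 720
    C–H: 8 × 402 = 3216
    Σ(broken) = 4122 kJ
  Bonds formed (products):
    C–Br: 1 × 280 = 280
    C–C: 2 × 360 = 720
    C–H: 7 × 402 = 2814
    H–Br: 1 × 358 = 358
    Σ(formed) = 4172 kJ
  ΔH_1 = 4122 − 4172 = −50 kJ
Reaction 2:
  Bonds broken (reactants):
    C–H: 4 × 402 = 1608
    C=C: 1 × 605 = 605
    F–F: 1 × 153 = 153
    Σ(broken) = 2366 kJ
  Bonds formed (products):
    C–C: 1 × 360 = 360
    C–F: 2 × 478 = 956
    C–H: 4 × 402 = 1608
    Σ(formed) = 2924 kJ
  ΔH_2 = 2366 − 2924 = −558 kJ
ΔH_1 − ΔH_2 = +508 kJ, so reaction 2 has the more negative ΔH; |ΔH_1 − ΔH_2| = 508 kJ.

Reaction 2, by 508 kJ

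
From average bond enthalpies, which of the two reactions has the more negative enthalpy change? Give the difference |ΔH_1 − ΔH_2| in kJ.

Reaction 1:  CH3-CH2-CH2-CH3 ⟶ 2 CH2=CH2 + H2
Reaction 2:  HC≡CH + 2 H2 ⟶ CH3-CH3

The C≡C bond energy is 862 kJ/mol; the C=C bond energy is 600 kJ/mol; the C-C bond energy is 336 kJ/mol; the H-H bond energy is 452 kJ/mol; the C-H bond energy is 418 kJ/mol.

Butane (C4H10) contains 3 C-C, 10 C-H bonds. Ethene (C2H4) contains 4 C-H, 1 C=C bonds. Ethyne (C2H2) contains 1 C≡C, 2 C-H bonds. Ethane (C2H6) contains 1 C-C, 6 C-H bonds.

Reaction 2, by 434 kJ

Reaction 1:
  Bonds broken (reactants):
    C-C: 3 × 336 = 1008
    C-H: 10 × 418 = 4180
    Σ(broken) = 5188 kJ
  Bonds formed (products):
    C-H: 8 × 418 = 3344
    C=C: 2 × 600 = 1200
    H-H: 1 × 452 = 452
    Σ(formed) = 4996 kJ
  ΔH_1 = 5188 − 4996 = +192 kJ
Reaction 2:
  Bonds broken (reactants):
    C≡C: 1 × 862 = 862
    C-H: 2 × 418 = 836
    H-H: 2 × 452 = 904
    Σ(broken) = 2602 kJ
  Bonds formed (products):
    C-C: 1 × 336 = 336
    C-H: 6 × 418 = 2508
    Σ(formed) = 2844 kJ
  ΔH_2 = 2602 − 2844 = −242 kJ
ΔH_1 − ΔH_2 = +434 kJ, so reaction 2 has the more negative ΔH; |ΔH_1 − ΔH_2| = 434 kJ.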